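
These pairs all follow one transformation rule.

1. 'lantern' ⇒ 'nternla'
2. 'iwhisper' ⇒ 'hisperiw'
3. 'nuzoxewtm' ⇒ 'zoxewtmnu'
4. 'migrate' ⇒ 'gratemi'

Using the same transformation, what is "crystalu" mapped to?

In each case the input is transformed by: move the first 2 characters to the end (rotate left by 2).
For "crystalu" the result is "ystalucr".

ystalucr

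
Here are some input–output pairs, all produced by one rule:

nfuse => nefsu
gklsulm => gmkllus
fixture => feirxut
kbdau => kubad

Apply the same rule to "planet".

ptlean

The pattern: take characters alternately from the front and the back (1st, last, 2nd, 2nd-last, ...).
So "planet" becomes "ptlean".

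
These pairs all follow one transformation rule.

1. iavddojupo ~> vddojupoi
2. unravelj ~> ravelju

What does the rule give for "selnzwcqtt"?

lnzwcqtts

Rule — move the first 2 characters to the end (rotate left by 2), then delete the last character.
Applying that to "selnzwcqtt" gives "lnzwcqtts".
(Check on "unravelj": → "raveljun" → "ravelju" ✓)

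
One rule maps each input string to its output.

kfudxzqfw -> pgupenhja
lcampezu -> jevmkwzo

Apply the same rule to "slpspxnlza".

jkcvzczhxv

Rule — move the last 2 characters to the front (rotate right by 2), then shift every letter 10 places forward in the alphabet (wrapping around).
On "slpspxnlza": the first step gives "zaslpspxnl", and the second then gives "jkcvzczhxv".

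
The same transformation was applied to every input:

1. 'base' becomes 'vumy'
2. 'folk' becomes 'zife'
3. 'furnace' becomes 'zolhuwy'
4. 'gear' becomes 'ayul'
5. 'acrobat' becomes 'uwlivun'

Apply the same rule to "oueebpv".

Each output is the input with this applied: shift every letter 6 places backward in the alphabet (wrapping around).
For "oueebpv" the result is "ioyyvjp".

ioyyvjp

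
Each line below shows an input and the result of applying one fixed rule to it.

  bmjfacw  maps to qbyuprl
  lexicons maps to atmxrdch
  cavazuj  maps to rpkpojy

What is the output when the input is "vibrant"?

kxqgpci

The rule is to shift every letter 11 places backward in the alphabet (wrapping around).
Doing the same to "vibrant": "kxqgpci".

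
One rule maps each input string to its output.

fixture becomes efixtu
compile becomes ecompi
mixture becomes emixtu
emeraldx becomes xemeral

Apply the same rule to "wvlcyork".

The transformation: move the last 2 characters to the front (rotate right by 2), then delete the first character.
Working it through for "wvlcyork": intermediate "rkwvlcyo", final "kwvlcyo".

kwvlcyo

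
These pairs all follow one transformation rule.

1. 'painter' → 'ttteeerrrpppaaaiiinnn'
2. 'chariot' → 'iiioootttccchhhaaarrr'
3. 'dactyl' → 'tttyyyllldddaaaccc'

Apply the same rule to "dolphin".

The transformation: move the last 3 characters to the front (rotate right by 3), then repeat every character 3 times.
Starting from "dolphin": after the first operation, "hindolp"; after the second, "hhhiiinnndddooolllppp".

hhhiiinnndddooolllppp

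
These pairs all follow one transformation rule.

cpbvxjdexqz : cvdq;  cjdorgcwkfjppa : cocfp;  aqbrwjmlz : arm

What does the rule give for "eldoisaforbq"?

Rule — keep one character in every 3, starting at position 1 (positions 1st, 4th, 7th, ...).
On "eldoisaforbq" that produces "eoar".

eoar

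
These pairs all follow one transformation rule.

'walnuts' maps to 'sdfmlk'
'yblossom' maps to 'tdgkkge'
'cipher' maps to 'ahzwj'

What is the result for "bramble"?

jsetdw

Rule — delete the first character, then shift every letter 8 places backward in the alphabet (wrapping around).
On "bramble": the first step gives "ramble", and the second then gives "jsetdw".
(Check on "walnuts": → "alnuts" → "sdfmlk" ✓)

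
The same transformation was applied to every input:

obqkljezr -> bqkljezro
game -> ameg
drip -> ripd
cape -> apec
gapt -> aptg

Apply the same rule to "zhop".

Each output is the input with this applied: move the first character to the end.
On "zhop" that produces "hopz".

hopz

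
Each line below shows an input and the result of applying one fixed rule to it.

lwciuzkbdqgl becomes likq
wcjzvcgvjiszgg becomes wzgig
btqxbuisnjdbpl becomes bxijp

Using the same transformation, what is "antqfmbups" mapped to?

aqbs

In each case the input is transformed by: keep one character in every 3, starting at position 1 (positions 1st, 4th, 7th, ...).
So "antqfmbups" becomes "aqbs".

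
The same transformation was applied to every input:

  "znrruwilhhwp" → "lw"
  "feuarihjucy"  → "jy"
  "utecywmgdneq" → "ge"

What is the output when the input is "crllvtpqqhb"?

qb

Each output is the input with this applied: keep one character in every 3, starting at position 2 (positions 2nd, 5th, 8th, ...), then delete the first 2 characters.
On "crllvtpqqhb": the first step gives "rvqb", and the second then gives "qb".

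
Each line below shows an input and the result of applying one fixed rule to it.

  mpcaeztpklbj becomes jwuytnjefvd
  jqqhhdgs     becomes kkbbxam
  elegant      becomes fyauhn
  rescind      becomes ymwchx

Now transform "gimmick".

cggcwe

Looking at the pairs, the operation is to shift every letter 6 places backward in the alphabet (wrapping around), then delete the first character.
On "gimmick": the first step gives "acggcwe", and the second then gives "cggcwe".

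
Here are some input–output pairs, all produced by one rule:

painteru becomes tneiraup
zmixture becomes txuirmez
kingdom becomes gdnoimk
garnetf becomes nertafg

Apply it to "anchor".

hconra

Rule — take characters alternately from the front and the back (1st, last, 2nd, 2nd-last, ...), then reverse the string.
For "anchor", step one produces "arnoch"; step two turns that into "hconra".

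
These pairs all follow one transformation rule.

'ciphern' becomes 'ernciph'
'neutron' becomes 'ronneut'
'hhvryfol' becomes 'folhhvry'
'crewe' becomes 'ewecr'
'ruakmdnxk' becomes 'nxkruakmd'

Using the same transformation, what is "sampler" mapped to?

Each output is the input with this applied: move the last 3 characters to the front (rotate right by 3).
On "sampler" that produces "lersamp".

lersamp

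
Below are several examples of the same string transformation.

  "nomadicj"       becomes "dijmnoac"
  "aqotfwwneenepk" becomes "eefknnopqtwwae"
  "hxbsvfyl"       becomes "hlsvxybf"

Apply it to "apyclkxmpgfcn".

The transformation: sort the characters into alphabetical order, then move the first 2 characters to the end (rotate left by 2).
So "apyclkxmpgfcn" becomes "cfgklmnppxyac".
(Check on "hxbsvfyl": → "bfhlsvxy" → "hlsvxybf" ✓)

cfgklmnppxyac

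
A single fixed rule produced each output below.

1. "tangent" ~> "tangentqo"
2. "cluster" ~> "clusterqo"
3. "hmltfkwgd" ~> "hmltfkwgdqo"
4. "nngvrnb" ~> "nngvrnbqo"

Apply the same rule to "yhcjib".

The rule is to append "qo".
Applying that to "yhcjib" gives "yhcjibqo".

yhcjibqo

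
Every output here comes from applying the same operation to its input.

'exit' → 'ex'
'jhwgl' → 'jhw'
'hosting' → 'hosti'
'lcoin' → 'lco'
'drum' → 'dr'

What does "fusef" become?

Looking at the pairs, the operation is to delete the last 2 characters.
On "fusef" that produces "fus".

fus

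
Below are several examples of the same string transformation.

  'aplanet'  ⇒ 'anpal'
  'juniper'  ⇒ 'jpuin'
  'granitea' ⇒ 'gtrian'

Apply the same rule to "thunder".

In each case the input is transformed by: delete the last 2 characters, then take characters alternately from the front and the back (1st, last, 2nd, 2nd-last, ...).
"thunder" → "tdhnu".

tdhnu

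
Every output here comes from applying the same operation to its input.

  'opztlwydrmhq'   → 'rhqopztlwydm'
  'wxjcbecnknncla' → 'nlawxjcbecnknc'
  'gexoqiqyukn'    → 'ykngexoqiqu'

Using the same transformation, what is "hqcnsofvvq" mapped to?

The rule is to move the last 3 characters to the front (rotate right by 3), then swap the first and last characters.
On "hqcnsofvvq": the first step gives "vvqhqcnsof", and the second then gives "fvqhqcnsov".

fvqhqcnsov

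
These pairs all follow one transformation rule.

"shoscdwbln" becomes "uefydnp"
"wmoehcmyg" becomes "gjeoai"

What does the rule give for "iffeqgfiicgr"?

gsihkkeit

Each output is the input with this applied: delete the first 3 characters, then shift every letter 2 places forward in the alphabet (wrapping around).
On "iffeqgfiicgr": the first step gives "eqgfiicgr", and the second then gives "gsihkkeit".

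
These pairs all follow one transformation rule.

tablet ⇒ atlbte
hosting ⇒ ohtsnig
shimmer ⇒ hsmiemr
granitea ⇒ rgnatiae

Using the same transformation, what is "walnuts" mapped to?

awnltus

The pattern: swap each adjacent pair of characters (1↔2, 3↔4, ...).
Doing the same to "walnuts": "awnltus".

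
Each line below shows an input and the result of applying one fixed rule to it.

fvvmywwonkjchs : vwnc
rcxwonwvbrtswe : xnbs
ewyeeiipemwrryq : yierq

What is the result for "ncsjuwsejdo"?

swj

The transformation: keep one character in every 3, starting at position 3 (positions 3rd, 6th, 9th, ...).
Doing the same to "ncsjuwsejdo": "swj".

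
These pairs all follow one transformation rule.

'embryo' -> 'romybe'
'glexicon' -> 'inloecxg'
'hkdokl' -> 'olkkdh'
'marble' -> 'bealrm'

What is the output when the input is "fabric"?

Rule — take characters alternately from the front and the back (1st, last, 2nd, 2nd-last, ...), then swap the first and last characters.
For "fabric", step one produces "fcaibr"; step two turns that into "rcaibf".

rcaibf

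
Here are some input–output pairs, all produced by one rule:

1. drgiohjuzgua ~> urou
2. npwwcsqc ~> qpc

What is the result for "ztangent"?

The pattern: move the last 2 characters to the front (rotate right by 2), then keep one character in every 3, starting at position 1 (positions 1st, 4th, 7th, ...).
Applying both steps to "ztangent": "ntztange", then "ntg".

ntg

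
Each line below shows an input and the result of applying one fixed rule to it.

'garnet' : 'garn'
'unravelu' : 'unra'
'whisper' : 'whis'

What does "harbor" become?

harb

Rule — keep only the first 4 characters.
"harbor" → "harb".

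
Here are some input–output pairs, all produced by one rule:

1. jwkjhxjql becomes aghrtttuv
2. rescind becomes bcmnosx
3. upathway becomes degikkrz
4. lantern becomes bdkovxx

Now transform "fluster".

Each output is the input with this applied: shift every letter 10 places forward in the alphabet (wrapping around), then sort the characters into alphabetical order.
"fluster" → "pvecdob" → "bcdeopv".

bcdeopv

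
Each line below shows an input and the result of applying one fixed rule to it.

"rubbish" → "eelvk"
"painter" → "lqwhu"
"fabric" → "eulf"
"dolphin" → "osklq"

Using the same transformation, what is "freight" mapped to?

What's happening: shift every letter 3 places forward in the alphabet (wrapping around), then delete the first 2 characters.
Doing the same to "freight": "hljkw".

hljkw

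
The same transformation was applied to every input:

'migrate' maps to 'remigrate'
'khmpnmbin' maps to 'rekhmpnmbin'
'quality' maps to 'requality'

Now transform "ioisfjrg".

reioisfjrg

Looking at the pairs, the operation is to prepend "re".
On "ioisfjrg" that produces "reioisfjrg".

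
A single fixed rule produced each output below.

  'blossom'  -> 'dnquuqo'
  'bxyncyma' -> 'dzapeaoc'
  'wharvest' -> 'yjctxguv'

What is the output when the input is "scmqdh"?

ueosfj

Looking at the pairs, the operation is to shift every letter 2 places forward in the alphabet (wrapping around).
Applying that to "scmqdh" gives "ueosfj".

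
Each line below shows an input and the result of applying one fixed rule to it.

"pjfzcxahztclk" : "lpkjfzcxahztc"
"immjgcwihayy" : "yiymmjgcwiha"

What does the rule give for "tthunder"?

etrthund

Looking at the pairs, the operation is to swap the first and last characters, then move the last 2 characters to the front (rotate right by 2).
Applying both steps to "tthunder": "rthundet", then "etrthund".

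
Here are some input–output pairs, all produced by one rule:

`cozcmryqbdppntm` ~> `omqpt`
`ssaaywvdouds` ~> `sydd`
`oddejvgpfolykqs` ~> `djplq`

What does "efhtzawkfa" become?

Rule — keep one character in every 3, starting at position 2 (positions 2nd, 5th, 8th, ...).
For "efhtzawkfa" the result is "fzk".

fzk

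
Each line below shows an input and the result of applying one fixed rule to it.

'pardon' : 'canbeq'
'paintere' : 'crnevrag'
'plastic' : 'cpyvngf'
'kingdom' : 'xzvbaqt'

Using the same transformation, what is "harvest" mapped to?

What's happening: shift every letter 13 places forward in the alphabet (wrapping around) — i.e. ROT13, then take characters alternately from the front and the back (1st, last, 2nd, 2nd-last, ...).
Applying both steps to "harvest": "uneirfg", then "ugnferi".
(Check on "plastic": → "cynfgvp" → "cpyvngf" ✓)

ugnferi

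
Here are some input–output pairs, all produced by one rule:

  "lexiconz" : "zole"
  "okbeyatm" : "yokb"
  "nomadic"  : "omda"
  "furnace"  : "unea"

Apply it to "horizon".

zonh

Rule — sort the characters into reverse alphabetical order, then keep every other character starting from the first (positions 1st, 3rd, 5th, ...).
On "horizon": the first step gives "zroonih", and the second then gives "zonh".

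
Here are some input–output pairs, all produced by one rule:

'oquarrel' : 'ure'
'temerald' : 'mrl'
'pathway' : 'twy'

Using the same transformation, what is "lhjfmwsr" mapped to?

The pattern: delete the first character, then keep every other character starting from the second (positions 2nd, 4th, 6th, ...).
"lhjfmwsr" → "jms".
(Check on "pathway": → "athway" → "twy" ✓)

jms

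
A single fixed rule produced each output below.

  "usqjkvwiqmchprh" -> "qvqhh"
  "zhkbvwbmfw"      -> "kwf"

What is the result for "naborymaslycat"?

bysc

Each output is the input with this applied: keep one character in every 3, starting at position 3 (positions 3rd, 6th, 9th, ...).
Applying that to "naborymaslycat" gives "bysc".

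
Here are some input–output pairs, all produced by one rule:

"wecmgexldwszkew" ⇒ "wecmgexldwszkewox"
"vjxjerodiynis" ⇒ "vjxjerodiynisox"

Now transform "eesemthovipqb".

The rule is to append "ox".
Doing the same to "eesemthovipqb": "eesemthovipqbox".

eesemthovipqbox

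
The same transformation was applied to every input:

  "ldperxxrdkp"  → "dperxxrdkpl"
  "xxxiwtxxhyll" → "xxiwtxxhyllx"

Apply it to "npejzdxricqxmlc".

The transformation: move the first character to the end.
So "npejzdxricqxmlc" becomes "pejzdxricqxmlcn".

pejzdxricqxmlcn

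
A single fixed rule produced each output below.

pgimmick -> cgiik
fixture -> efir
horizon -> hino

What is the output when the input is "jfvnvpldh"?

Looking at the pairs, the operation is to sort the characters into alphabetical order, then delete the last 3 characters.
On "jfvnvpldh" that produces "dfhjln".
(Check on "fixture": → "efirtux" → "efir" ✓)

dfhjln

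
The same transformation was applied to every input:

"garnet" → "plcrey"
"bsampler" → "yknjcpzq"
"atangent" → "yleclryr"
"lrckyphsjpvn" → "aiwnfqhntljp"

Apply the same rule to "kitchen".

rafclig

Each output is the input with this applied: move the first 2 characters to the end (rotate left by 2), then shift every letter 2 places backward in the alphabet (wrapping around).
Starting from "kitchen": after the first operation, "tchenki"; after the second, "rafclig".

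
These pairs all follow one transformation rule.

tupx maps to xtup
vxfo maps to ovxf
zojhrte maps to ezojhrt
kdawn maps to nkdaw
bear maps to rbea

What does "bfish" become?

In each case the input is transformed by: move the last character to the front.
"bfish" → "hbfis".

hbfis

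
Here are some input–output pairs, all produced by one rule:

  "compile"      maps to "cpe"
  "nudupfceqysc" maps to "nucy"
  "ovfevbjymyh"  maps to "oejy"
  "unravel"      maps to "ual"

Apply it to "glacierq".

gcr

Looking at the pairs, the operation is to keep one character in every 3, starting at position 1 (positions 1st, 4th, 7th, ...).
For "glacierq" the result is "gcr".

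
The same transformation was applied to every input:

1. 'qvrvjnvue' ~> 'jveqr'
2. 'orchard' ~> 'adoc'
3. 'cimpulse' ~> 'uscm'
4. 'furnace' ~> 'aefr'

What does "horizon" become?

znhr

Looking at the pairs, the operation is to keep every other character starting from the first (positions 1st, 3rd, 5th, ...), then move the first 2 characters to the end (rotate left by 2).
Doing the same to "horizon": "znhr".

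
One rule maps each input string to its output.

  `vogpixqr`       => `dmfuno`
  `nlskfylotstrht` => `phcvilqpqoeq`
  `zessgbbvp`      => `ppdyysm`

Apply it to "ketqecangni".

qnbzxkdkf

Each output is the input with this applied: delete the first 2 characters, then shift every letter 3 places backward in the alphabet (wrapping around).
Starting from "ketqecangni": after the first operation, "tqecangni"; after the second, "qnbzxkdkf".
(Check on "nlskfylotstrht": → "skfylotstrht" → "phcvilqpqoeq" ✓)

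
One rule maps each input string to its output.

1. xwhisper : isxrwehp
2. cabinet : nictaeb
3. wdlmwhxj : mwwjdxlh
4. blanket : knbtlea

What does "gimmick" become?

imgkicm

What's happening: take characters alternately from the front and the back (1st, last, 2nd, 2nd-last, ...), then move the last 2 characters to the front (rotate right by 2).
Applying both steps to "gimmick": "gkicmim", then "imgkicm".
(Check on "cabinet": → "ctaebni" → "nictaeb" ✓)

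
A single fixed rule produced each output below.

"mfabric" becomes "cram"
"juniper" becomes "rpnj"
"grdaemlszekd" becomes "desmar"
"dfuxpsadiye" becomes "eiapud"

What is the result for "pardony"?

Each output is the input with this applied: reverse the string, then keep every other character starting from the first (positions 1st, 3rd, 5th, ...).
For "pardony", step one produces "ynodrap"; step two turns that into "yorp".

yorp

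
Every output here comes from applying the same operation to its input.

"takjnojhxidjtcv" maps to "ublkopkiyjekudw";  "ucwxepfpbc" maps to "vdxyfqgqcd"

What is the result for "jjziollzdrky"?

kkajpmmaeslz

The pattern: shift every letter 1 place forward in the alphabet (wrapping around).
Applying that to "jjziollzdrky" gives "kkajpmmaeslz".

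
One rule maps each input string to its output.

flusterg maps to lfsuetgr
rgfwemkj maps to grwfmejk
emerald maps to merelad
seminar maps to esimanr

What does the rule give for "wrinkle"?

rwnilke

Rule — swap each adjacent pair of characters (1↔2, 3↔4, ...).
Doing the same to "wrinkle": "rwnilke".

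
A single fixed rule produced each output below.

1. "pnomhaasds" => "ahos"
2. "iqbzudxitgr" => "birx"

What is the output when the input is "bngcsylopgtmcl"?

Looking at the pairs, the operation is to sort the characters into alphabetical order, then keep one character in every 3, starting at position 1 (positions 1st, 4th, 7th, ...).
Starting from "bngcsylopgtmcl": after the first operation, "bccggllmnopsty"; after the second, "bglot".

bglot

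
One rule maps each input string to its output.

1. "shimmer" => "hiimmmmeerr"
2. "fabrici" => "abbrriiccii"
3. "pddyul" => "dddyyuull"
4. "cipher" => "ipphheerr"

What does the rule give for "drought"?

roouugghhtt

Rule — double every character, then delete the first 3 characters.
Applying both steps to "drought": "ddrroouugghhtt", then "roouugghhtt".
(Check on "pddyul": → "ppddddyyuull" → "dddyyuull" ✓)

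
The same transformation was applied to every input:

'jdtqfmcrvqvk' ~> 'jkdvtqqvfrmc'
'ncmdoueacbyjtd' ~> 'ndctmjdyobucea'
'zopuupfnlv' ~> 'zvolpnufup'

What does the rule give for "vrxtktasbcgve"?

vervxgtckbtsa

Rule — take characters alternately from the front and the back (1st, last, 2nd, 2nd-last, ...).
On "vrxtktasbcgve" that produces "vervxgtckbtsa".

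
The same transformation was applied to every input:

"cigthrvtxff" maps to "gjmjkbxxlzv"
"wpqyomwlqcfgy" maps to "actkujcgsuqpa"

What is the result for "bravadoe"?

fivsehze

The pattern: take characters alternately from the front and the back (1st, last, 2nd, 2nd-last, ...), then shift every letter 4 places forward in the alphabet (wrapping around).
For "bravadoe", step one produces "beroadva"; step two turns that into "fivsehze".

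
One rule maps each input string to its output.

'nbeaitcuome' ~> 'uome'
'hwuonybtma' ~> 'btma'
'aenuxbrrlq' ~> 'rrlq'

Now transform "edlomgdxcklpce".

lpce

In each case the input is transformed by: keep only the last 4 characters.
Doing the same to "edlomgdxcklpce": "lpce".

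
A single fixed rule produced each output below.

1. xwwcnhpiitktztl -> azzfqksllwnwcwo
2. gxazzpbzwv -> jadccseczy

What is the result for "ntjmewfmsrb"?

Each output is the input with this applied: shift every letter 3 places forward in the alphabet (wrapping around).
On "ntjmewfmsrb" that produces "qwmphzipvue".

qwmphzipvue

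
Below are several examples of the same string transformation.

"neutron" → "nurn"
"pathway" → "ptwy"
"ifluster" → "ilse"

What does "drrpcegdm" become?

The transformation: keep every other character starting from the first (positions 1st, 3rd, 5th, ...).
For "drrpcegdm" the result is "drcgm".

drcgm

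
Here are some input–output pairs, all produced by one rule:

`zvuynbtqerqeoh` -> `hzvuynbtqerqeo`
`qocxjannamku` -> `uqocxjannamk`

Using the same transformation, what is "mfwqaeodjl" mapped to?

lmfwqaeodj

The rule is to move the last character to the front.
On "mfwqaeodjl" that produces "lmfwqaeodj".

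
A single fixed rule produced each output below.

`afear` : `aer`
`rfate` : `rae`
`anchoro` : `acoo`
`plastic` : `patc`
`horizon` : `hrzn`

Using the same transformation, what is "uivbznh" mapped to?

The pattern: keep every other character starting from the first (positions 1st, 3rd, 5th, ...).
For "uivbznh" the result is "uvzh".

uvzh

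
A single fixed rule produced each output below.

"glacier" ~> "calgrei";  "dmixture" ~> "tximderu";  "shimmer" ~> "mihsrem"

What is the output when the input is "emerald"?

Rule — move the last 3 characters to the front (rotate right by 3), then reverse the string.
Working it through for "emerald": intermediate "aldemer", final "remedla".

remedla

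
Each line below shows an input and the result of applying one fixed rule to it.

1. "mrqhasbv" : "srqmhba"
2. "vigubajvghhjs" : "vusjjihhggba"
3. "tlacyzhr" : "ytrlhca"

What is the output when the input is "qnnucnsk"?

sqnnnkc

The pattern: sort the characters into reverse alphabetical order, then delete the first character.
Starting from "qnnucnsk": after the first operation, "usqnnnkc"; after the second, "sqnnnkc".
(Check on "mrqhasbv": → "vsrqmhba" → "srqmhba" ✓)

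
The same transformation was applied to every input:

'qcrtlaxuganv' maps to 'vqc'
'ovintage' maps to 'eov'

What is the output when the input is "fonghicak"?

The rule is to move the last character to the front, then keep only the first 3 characters.
So "fonghicak" becomes "kfo".

kfo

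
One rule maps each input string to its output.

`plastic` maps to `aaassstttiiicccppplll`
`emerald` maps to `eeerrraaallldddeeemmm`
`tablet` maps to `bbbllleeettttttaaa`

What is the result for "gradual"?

Looking at the pairs, the operation is to move the first 2 characters to the end (rotate left by 2), then repeat every character 3 times.
Starting from "gradual": after the first operation, "adualgr"; after the second, "aaaddduuuaaalllgggrrr".
(Check on "emerald": → "eraldem" → "eeerrraaallldddeeemmm" ✓)

aaaddduuuaaalllgggrrr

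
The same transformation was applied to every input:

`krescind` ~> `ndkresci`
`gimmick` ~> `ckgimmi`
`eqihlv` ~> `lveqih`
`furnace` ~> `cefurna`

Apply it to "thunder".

erthund

In each case the input is transformed by: move the last 2 characters to the front (rotate right by 2).
Doing the same to "thunder": "erthund".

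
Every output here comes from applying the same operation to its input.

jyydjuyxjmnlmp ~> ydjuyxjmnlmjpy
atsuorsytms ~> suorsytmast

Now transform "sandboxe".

Rule — swap the first and last characters, then move the first 2 characters to the end (rotate left by 2).
"sandboxe" → "eandboxs" → "ndboxsea".

ndboxsea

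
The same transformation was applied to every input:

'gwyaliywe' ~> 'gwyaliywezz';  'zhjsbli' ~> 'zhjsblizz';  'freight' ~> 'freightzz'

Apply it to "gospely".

Each output is the input with this applied: append "zz".
So "gospely" becomes "gospelyzz".

gospelyzz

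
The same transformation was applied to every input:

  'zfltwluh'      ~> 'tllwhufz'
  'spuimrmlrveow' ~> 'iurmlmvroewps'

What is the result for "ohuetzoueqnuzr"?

The pattern: swap each adjacent pair of characters (1↔2, 3↔4, ...), then move the first 2 characters to the end (rotate left by 2).
For "ohuetzoueqnuzr" the result is "euztuoqeunrzho".

euztuoqeunrzho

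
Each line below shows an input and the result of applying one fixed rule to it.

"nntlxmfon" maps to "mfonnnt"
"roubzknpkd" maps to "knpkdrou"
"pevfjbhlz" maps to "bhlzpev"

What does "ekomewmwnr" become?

What's happening: move the first 3 characters to the end (rotate left by 3), then delete the first 2 characters.
For "ekomewmwnr" the result is "wmwnreko".

wmwnreko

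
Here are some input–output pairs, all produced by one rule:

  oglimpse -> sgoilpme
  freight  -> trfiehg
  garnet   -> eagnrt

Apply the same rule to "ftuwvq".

The transformation: swap each adjacent pair of characters (1↔2, 3↔4, ...), then move the last character to the front.
On "ftuwvq": the first step gives "tfwuqv", and the second then gives "vtfwuq".
(Check on "freight": → "rfiehgt" → "trfiehg" ✓)

vtfwuq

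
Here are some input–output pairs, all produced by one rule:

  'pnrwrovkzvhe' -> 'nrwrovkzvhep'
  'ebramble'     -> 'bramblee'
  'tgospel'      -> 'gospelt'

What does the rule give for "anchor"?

What's happening: move the first character to the end.
So "anchor" becomes "nchora".

nchora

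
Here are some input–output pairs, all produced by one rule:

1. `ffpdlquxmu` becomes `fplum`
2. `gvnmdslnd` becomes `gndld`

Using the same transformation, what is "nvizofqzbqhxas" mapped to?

nioqbha

The rule is to keep every other character starting from the first (positions 1st, 3rd, 5th, ...).
For "nvizofqzbqhxas" the result is "nioqbha".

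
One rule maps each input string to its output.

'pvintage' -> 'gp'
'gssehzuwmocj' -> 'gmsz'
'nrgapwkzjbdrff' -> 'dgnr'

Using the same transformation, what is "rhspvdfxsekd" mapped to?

In each case the input is transformed by: sort the characters into alphabetical order, then keep one character in every 3, starting at position 3 (positions 3rd, 6th, 9th, ...).
Doing the same to "rhspvdfxsekd": "eksx".

eksx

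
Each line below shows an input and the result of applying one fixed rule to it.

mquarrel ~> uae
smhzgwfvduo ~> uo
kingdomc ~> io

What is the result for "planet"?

What's happening: keep only the vowels.
Doing the same to "planet": "ae".

ae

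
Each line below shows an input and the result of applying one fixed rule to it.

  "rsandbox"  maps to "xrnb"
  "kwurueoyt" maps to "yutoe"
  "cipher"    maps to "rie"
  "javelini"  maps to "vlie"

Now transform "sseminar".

In each case the input is transformed by: sort the characters into reverse alphabetical order, then keep every other character starting from the first (positions 1st, 3rd, 5th, ...).
Applying both steps to "sseminar": "ssrnmiea", then "srme".

srme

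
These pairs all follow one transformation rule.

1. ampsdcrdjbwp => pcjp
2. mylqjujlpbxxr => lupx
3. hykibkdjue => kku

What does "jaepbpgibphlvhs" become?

epbls

Looking at the pairs, the operation is to keep one character in every 3, starting at position 3 (positions 3rd, 6th, 9th, ...).
On "jaepbpgibphlvhs" that produces "epbls".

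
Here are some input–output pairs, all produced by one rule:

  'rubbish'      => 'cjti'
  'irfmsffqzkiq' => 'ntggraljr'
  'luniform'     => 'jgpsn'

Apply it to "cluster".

The rule is to delete the first 3 characters, then shift every letter 1 place forward in the alphabet (wrapping around).
"cluster" → "ster" → "tufs".

tufs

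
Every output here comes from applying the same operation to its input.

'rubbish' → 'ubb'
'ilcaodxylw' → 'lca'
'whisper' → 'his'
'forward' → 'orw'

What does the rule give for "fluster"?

lus

Looking at the pairs, the operation is to move the first character to the end, then keep only the first 3 characters.
On "fluster": the first step gives "lusterf", and the second then gives "lus".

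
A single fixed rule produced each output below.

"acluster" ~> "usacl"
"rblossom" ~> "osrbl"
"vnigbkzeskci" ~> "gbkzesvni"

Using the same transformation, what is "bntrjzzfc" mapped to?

Rule — delete the last 3 characters, then move the first 3 characters to the end (rotate left by 3).
"bntrjzzfc" → "bntrjz" → "rjzbnt".

rjzbnt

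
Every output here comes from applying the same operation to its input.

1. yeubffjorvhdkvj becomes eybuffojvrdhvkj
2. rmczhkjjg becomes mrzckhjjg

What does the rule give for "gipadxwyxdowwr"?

What's happening: swap each adjacent pair of characters (1↔2, 3↔4, ...).
For "gipadxwyxdowwr" the result is "igapxdywdxworw".

igapxdywdxworw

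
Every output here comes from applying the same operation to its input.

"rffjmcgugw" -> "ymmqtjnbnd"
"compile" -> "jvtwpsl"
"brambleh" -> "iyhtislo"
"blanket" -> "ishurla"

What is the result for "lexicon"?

The rule is to shift every letter 7 places forward in the alphabet (wrapping around).
Applying that to "lexicon" gives "slepjvu".

slepjvu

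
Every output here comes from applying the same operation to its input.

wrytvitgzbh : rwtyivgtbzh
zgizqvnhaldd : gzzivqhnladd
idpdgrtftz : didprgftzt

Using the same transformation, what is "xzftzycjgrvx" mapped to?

zxtfyzjcrgxv

The transformation: swap each adjacent pair of characters (1↔2, 3↔4, ...).
For "xzftzycjgrvx" the result is "zxtfyzjcrgxv".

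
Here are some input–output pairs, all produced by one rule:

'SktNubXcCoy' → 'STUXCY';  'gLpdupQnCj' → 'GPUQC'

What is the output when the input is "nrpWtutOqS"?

NPTTQ

Each output is the input with this applied: keep every other character starting from the first (positions 1st, 3rd, 5th, ...), then convert every letter to uppercase.
Working it through for "nrpWtutOqS": intermediate "npttq", final "NPTTQ".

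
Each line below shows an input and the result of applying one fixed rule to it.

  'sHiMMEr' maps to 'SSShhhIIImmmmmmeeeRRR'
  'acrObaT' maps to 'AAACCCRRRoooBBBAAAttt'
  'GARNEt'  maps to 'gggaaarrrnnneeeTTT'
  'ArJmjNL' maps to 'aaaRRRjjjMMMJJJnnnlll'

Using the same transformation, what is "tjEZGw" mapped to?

Looking at the pairs, the operation is to repeat every character 3 times, then flip the case of every letter.
Working it through for "tjEZGw": intermediate "tttjjjEEEZZZGGGwww", final "TTTJJJeeezzzgggWWW".

TTTJJJeeezzzgggWWW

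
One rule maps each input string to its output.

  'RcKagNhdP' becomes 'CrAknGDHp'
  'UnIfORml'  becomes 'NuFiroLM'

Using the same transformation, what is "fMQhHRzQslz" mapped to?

mFHqrhqZLSZ

Looking at the pairs, the operation is to swap each adjacent pair of characters (1↔2, 3↔4, ...), then flip the case of every letter.
Starting from "fMQhHRzQslz": after the first operation, "MfhQRHQzlsz"; after the second, "mFHqrhqZLSZ".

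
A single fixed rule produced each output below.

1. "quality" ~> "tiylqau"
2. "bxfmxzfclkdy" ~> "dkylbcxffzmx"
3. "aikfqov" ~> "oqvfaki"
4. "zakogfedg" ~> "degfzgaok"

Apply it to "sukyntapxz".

xpzastunky

In each case the input is transformed by: move the last 2 characters to the front (rotate right by 2), then take characters alternately from the front and the back (1st, last, 2nd, 2nd-last, ...).
Doing the same to "sukyntapxz": "xpzastunky".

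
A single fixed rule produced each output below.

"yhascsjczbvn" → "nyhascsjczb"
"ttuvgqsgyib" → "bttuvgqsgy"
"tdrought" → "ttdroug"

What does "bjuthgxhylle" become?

In each case the input is transformed by: move the last 2 characters to the front (rotate right by 2), then delete the first character.
So "bjuthgxhylle" becomes "ebjuthgxhyl".

ebjuthgxhyl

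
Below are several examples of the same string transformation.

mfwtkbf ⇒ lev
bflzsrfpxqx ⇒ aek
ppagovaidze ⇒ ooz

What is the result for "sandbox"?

What's happening: shift every letter 1 place backward in the alphabet (wrapping around), then keep only the first 3 characters.
"sandbox" → "rzmcanw" → "rzm".

rzm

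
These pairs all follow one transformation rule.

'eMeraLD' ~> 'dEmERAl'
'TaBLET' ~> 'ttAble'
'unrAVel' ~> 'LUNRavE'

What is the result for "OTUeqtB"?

In each case the input is transformed by: move the last character to the front, then flip the case of every letter.
Working it through for "OTUeqtB": intermediate "BOTUeqt", final "botuEQT".

botuEQT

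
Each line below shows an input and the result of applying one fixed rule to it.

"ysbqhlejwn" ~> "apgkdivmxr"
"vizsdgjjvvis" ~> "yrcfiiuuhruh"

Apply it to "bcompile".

nlohkdab

Rule — shift every letter 1 place backward in the alphabet (wrapping around), then move the first 2 characters to the end (rotate left by 2).
Doing the same to "bcompile": "nlohkdab".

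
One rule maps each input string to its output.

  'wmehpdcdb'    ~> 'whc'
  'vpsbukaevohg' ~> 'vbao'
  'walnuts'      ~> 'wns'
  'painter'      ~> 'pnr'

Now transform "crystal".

csl

What's happening: keep one character in every 3, starting at position 1 (positions 1st, 4th, 7th, ...).
For "crystal" the result is "csl".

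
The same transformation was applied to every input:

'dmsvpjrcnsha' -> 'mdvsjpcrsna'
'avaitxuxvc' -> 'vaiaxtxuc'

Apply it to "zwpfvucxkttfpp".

What's happening: swap each adjacent pair of characters (1↔2, 3↔4, ...), then delete the last character.
Applying both steps to "zwpfvucxkttfpp": "wzfpuvxctkftpp", then "wzfpuvxctkftp".

wzfpuvxctkftp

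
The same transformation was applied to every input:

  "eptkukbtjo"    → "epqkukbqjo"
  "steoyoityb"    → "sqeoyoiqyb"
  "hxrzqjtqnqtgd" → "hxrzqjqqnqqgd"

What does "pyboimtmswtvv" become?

What's happening: replace every "t" with "q".
For "pyboimtmswtvv" the result is "pyboimqmswqvv".

pyboimqmswqvv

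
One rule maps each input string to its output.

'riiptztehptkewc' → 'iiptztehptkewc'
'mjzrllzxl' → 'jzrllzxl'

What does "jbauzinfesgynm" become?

bauzinfesgynm

The rule is to delete the first character.
Applying that to "jbauzinfesgynm" gives "bauzinfesgynm".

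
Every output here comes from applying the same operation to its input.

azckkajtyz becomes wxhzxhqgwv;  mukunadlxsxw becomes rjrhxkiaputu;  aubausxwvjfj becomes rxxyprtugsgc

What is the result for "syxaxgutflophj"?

vpxuduqricmlge

Looking at the pairs, the operation is to shift every letter 3 places backward in the alphabet (wrapping around), then swap each adjacent pair of characters (1↔2, 3↔4, ...).
"syxaxgutflophj" → "pvuxudrqcilmeg" → "vpxuduqricmlge".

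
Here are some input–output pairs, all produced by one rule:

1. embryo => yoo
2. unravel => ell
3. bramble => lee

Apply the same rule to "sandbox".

oxx

What's happening: double every character, then keep only the last 3 characters.
On "sandbox": the first step gives "ssaannddbbooxx", and the second then gives "oxx".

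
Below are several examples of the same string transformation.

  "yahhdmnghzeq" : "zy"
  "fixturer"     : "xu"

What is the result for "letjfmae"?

In each case the input is transformed by: sort the characters into reverse alphabetical order, then keep only the first 2 characters.
For "letjfmae", step one produces "tmljfeea"; step two turns that into "tm".

tm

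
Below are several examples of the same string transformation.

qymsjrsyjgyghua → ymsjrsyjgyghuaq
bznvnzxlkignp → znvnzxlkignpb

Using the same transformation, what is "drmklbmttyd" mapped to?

The rule is to move the first character to the end.
On "drmklbmttyd" that produces "rmklbmttydd".

rmklbmttydd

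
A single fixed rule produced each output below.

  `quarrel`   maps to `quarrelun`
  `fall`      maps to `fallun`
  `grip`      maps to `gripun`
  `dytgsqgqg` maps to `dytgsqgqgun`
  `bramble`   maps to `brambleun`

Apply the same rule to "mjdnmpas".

The rule is to append "un".
For "mjdnmpas" the result is "mjdnmpasun".

mjdnmpasun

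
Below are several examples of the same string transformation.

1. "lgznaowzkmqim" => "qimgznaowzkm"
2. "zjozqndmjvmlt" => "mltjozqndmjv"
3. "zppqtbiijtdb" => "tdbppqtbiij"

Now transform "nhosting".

The pattern: delete the first character, then move the last 3 characters to the front (rotate right by 3).
"nhosting" → "inghost".

inghost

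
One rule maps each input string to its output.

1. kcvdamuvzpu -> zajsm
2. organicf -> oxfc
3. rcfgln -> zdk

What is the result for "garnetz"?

xkq

In each case the input is transformed by: shift every letter 3 places backward in the alphabet (wrapping around), then keep every other character starting from the second (positions 2nd, 4th, 6th, ...).
Applying both steps to "garnetz": "dxokbqw", then "xkq".
(Check on "organicf": → "lodxkfzc" → "oxfc" ✓)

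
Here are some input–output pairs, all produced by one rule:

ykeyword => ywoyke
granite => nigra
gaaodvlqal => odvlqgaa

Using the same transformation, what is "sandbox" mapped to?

dbsan

The transformation: delete the last 2 characters, then move the first 3 characters to the end (rotate left by 3).
"sandbox" → "sandb" → "dbsan".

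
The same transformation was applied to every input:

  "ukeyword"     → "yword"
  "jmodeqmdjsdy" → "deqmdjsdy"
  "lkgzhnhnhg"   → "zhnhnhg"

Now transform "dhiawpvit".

awpvit

The transformation: delete the first 3 characters.
"dhiawpvit" → "awpvit".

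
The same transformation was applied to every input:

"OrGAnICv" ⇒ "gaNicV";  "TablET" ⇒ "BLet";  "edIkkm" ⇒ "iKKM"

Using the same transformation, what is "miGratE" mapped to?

gRATe

The transformation: delete the first 2 characters, then flip the case of every letter.
For "miGratE" the result is "gRATe".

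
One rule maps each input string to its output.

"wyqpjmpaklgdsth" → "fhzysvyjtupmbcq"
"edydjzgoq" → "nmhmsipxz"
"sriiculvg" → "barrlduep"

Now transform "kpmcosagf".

tyvlxbjpo

What's happening: shift every letter 9 places forward in the alphabet (wrapping around).
Doing the same to "kpmcosagf": "tyvlxbjpo".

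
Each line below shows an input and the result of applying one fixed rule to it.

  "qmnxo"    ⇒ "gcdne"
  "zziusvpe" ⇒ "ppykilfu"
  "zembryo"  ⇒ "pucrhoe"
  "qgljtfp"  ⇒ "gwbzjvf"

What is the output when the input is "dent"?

tudj

The pattern: shift every letter 10 places backward in the alphabet (wrapping around).
"dent" → "tudj".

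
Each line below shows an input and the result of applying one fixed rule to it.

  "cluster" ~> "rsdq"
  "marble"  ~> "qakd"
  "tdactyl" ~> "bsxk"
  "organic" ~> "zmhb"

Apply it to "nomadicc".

Each output is the input with this applied: shift every letter 1 place backward in the alphabet (wrapping around), then keep only the last 4 characters.
"nomadicc" → "mnlzchbb" → "chbb".

chbb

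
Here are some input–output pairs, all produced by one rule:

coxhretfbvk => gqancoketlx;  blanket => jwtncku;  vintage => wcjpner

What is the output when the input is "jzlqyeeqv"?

uzhnnzesi

Looking at the pairs, the operation is to shift every letter 9 places forward in the alphabet (wrapping around), then move the first 2 characters to the end (rotate left by 2).
Working it through for "jzlqyeeqv": intermediate "siuzhnnze", final "uzhnnzesi".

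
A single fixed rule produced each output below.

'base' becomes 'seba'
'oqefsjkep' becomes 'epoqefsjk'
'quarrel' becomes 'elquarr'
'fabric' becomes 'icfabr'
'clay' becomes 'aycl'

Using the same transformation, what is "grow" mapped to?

Each output is the input with this applied: move the last 2 characters to the front (rotate right by 2).
On "grow" that produces "owgr".

owgr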